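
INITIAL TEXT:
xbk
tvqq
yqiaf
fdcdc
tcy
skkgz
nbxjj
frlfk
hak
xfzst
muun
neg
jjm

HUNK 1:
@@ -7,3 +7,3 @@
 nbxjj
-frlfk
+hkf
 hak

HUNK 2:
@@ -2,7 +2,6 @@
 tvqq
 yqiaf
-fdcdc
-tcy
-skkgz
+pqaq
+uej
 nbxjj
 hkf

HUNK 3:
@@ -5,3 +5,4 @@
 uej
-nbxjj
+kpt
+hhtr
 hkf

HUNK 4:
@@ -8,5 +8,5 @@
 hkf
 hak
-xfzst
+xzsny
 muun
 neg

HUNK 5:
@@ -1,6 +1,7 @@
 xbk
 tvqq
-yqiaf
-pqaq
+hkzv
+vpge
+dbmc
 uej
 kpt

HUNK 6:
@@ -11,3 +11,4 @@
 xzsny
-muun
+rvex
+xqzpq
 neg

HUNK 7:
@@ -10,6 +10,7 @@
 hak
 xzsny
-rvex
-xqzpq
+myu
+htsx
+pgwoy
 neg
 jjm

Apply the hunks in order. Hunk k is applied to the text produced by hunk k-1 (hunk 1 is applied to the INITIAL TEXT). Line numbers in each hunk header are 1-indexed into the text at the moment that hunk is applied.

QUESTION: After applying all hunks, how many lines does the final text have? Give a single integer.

Hunk 1: at line 7 remove [frlfk] add [hkf] -> 13 lines: xbk tvqq yqiaf fdcdc tcy skkgz nbxjj hkf hak xfzst muun neg jjm
Hunk 2: at line 2 remove [fdcdc,tcy,skkgz] add [pqaq,uej] -> 12 lines: xbk tvqq yqiaf pqaq uej nbxjj hkf hak xfzst muun neg jjm
Hunk 3: at line 5 remove [nbxjj] add [kpt,hhtr] -> 13 lines: xbk tvqq yqiaf pqaq uej kpt hhtr hkf hak xfzst muun neg jjm
Hunk 4: at line 8 remove [xfzst] add [xzsny] -> 13 lines: xbk tvqq yqiaf pqaq uej kpt hhtr hkf hak xzsny muun neg jjm
Hunk 5: at line 1 remove [yqiaf,pqaq] add [hkzv,vpge,dbmc] -> 14 lines: xbk tvqq hkzv vpge dbmc uej kpt hhtr hkf hak xzsny muun neg jjm
Hunk 6: at line 11 remove [muun] add [rvex,xqzpq] -> 15 lines: xbk tvqq hkzv vpge dbmc uej kpt hhtr hkf hak xzsny rvex xqzpq neg jjm
Hunk 7: at line 10 remove [rvex,xqzpq] add [myu,htsx,pgwoy] -> 16 lines: xbk tvqq hkzv vpge dbmc uej kpt hhtr hkf hak xzsny myu htsx pgwoy neg jjm
Final line count: 16

Answer: 16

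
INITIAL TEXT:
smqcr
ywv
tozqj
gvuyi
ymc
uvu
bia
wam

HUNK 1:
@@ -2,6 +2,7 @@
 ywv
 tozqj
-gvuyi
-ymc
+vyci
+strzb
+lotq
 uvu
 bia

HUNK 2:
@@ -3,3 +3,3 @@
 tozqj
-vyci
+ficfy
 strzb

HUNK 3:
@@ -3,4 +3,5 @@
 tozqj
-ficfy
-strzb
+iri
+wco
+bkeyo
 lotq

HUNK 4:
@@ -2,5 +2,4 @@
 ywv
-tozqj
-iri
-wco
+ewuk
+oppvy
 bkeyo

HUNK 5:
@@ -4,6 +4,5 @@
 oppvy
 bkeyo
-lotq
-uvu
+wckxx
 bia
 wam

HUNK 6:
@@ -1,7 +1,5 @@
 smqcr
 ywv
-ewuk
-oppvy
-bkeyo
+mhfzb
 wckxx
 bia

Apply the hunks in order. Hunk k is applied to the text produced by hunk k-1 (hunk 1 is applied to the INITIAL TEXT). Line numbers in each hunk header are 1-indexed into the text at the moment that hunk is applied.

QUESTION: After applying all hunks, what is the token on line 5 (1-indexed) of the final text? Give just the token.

Hunk 1: at line 2 remove [gvuyi,ymc] add [vyci,strzb,lotq] -> 9 lines: smqcr ywv tozqj vyci strzb lotq uvu bia wam
Hunk 2: at line 3 remove [vyci] add [ficfy] -> 9 lines: smqcr ywv tozqj ficfy strzb lotq uvu bia wam
Hunk 3: at line 3 remove [ficfy,strzb] add [iri,wco,bkeyo] -> 10 lines: smqcr ywv tozqj iri wco bkeyo lotq uvu bia wam
Hunk 4: at line 2 remove [tozqj,iri,wco] add [ewuk,oppvy] -> 9 lines: smqcr ywv ewuk oppvy bkeyo lotq uvu bia wam
Hunk 5: at line 4 remove [lotq,uvu] add [wckxx] -> 8 lines: smqcr ywv ewuk oppvy bkeyo wckxx bia wam
Hunk 6: at line 1 remove [ewuk,oppvy,bkeyo] add [mhfzb] -> 6 lines: smqcr ywv mhfzb wckxx bia wam
Final line 5: bia

Answer: bia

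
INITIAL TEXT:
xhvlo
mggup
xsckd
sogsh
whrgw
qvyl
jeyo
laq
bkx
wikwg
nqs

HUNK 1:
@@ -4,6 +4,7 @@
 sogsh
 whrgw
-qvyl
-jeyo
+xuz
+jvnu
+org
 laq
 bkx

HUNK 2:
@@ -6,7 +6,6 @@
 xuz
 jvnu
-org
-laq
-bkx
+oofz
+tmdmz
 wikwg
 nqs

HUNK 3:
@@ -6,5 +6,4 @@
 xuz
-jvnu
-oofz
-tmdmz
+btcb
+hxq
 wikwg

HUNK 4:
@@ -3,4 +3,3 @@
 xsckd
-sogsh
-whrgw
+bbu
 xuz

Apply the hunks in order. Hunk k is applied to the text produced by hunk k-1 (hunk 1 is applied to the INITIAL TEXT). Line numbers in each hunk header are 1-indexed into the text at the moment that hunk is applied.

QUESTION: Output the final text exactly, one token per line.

Hunk 1: at line 4 remove [qvyl,jeyo] add [xuz,jvnu,org] -> 12 lines: xhvlo mggup xsckd sogsh whrgw xuz jvnu org laq bkx wikwg nqs
Hunk 2: at line 6 remove [org,laq,bkx] add [oofz,tmdmz] -> 11 lines: xhvlo mggup xsckd sogsh whrgw xuz jvnu oofz tmdmz wikwg nqs
Hunk 3: at line 6 remove [jvnu,oofz,tmdmz] add [btcb,hxq] -> 10 lines: xhvlo mggup xsckd sogsh whrgw xuz btcb hxq wikwg nqs
Hunk 4: at line 3 remove [sogsh,whrgw] add [bbu] -> 9 lines: xhvlo mggup xsckd bbu xuz btcb hxq wikwg nqs

Answer: xhvlo
mggup
xsckd
bbu
xuz
btcb
hxq
wikwg
nqs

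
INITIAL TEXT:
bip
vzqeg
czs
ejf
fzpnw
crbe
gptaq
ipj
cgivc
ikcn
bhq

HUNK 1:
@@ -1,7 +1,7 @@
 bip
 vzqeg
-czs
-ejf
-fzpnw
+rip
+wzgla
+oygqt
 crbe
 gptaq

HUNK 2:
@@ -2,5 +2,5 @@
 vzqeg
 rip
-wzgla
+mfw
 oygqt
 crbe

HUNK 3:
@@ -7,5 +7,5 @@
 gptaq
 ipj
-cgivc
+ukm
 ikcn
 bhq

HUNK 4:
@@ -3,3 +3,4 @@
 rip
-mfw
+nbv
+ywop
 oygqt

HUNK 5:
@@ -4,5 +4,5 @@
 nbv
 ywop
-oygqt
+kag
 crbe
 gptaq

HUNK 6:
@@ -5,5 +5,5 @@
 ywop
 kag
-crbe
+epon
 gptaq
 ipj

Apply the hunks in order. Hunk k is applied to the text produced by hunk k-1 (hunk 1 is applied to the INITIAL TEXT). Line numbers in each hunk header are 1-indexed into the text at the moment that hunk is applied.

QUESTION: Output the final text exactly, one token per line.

Answer: bip
vzqeg
rip
nbv
ywop
kag
epon
gptaq
ipj
ukm
ikcn
bhq

Derivation:
Hunk 1: at line 1 remove [czs,ejf,fzpnw] add [rip,wzgla,oygqt] -> 11 lines: bip vzqeg rip wzgla oygqt crbe gptaq ipj cgivc ikcn bhq
Hunk 2: at line 2 remove [wzgla] add [mfw] -> 11 lines: bip vzqeg rip mfw oygqt crbe gptaq ipj cgivc ikcn bhq
Hunk 3: at line 7 remove [cgivc] add [ukm] -> 11 lines: bip vzqeg rip mfw oygqt crbe gptaq ipj ukm ikcn bhq
Hunk 4: at line 3 remove [mfw] add [nbv,ywop] -> 12 lines: bip vzqeg rip nbv ywop oygqt crbe gptaq ipj ukm ikcn bhq
Hunk 5: at line 4 remove [oygqt] add [kag] -> 12 lines: bip vzqeg rip nbv ywop kag crbe gptaq ipj ukm ikcn bhq
Hunk 6: at line 5 remove [crbe] add [epon] -> 12 lines: bip vzqeg rip nbv ywop kag epon gptaq ipj ukm ikcn bhq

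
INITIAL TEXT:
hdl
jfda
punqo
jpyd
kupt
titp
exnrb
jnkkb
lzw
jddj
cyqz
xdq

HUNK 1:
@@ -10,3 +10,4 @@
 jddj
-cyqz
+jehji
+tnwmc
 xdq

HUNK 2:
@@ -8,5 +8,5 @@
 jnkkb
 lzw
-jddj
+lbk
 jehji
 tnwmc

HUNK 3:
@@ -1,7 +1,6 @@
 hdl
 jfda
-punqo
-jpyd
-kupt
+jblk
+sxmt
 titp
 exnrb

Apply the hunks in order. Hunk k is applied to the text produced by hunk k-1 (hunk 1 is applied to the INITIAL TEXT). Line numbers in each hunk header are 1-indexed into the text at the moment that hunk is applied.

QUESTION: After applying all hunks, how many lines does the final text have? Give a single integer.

Answer: 12

Derivation:
Hunk 1: at line 10 remove [cyqz] add [jehji,tnwmc] -> 13 lines: hdl jfda punqo jpyd kupt titp exnrb jnkkb lzw jddj jehji tnwmc xdq
Hunk 2: at line 8 remove [jddj] add [lbk] -> 13 lines: hdl jfda punqo jpyd kupt titp exnrb jnkkb lzw lbk jehji tnwmc xdq
Hunk 3: at line 1 remove [punqo,jpyd,kupt] add [jblk,sxmt] -> 12 lines: hdl jfda jblk sxmt titp exnrb jnkkb lzw lbk jehji tnwmc xdq
Final line count: 12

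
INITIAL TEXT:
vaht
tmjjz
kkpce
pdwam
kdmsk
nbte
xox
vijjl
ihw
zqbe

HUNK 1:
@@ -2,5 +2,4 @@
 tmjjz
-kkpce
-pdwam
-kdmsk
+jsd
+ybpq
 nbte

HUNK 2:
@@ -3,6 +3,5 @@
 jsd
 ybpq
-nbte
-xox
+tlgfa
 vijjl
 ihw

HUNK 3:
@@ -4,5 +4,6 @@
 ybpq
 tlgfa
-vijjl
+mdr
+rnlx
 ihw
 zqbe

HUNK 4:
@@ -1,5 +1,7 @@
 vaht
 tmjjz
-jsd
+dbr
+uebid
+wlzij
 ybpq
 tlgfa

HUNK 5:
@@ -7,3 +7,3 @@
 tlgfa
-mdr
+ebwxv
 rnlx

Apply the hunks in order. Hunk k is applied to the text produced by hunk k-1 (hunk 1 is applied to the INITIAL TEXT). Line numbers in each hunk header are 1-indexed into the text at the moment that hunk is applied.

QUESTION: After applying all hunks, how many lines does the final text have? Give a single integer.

Answer: 11

Derivation:
Hunk 1: at line 2 remove [kkpce,pdwam,kdmsk] add [jsd,ybpq] -> 9 lines: vaht tmjjz jsd ybpq nbte xox vijjl ihw zqbe
Hunk 2: at line 3 remove [nbte,xox] add [tlgfa] -> 8 lines: vaht tmjjz jsd ybpq tlgfa vijjl ihw zqbe
Hunk 3: at line 4 remove [vijjl] add [mdr,rnlx] -> 9 lines: vaht tmjjz jsd ybpq tlgfa mdr rnlx ihw zqbe
Hunk 4: at line 1 remove [jsd] add [dbr,uebid,wlzij] -> 11 lines: vaht tmjjz dbr uebid wlzij ybpq tlgfa mdr rnlx ihw zqbe
Hunk 5: at line 7 remove [mdr] add [ebwxv] -> 11 lines: vaht tmjjz dbr uebid wlzij ybpq tlgfa ebwxv rnlx ihw zqbe
Final line count: 11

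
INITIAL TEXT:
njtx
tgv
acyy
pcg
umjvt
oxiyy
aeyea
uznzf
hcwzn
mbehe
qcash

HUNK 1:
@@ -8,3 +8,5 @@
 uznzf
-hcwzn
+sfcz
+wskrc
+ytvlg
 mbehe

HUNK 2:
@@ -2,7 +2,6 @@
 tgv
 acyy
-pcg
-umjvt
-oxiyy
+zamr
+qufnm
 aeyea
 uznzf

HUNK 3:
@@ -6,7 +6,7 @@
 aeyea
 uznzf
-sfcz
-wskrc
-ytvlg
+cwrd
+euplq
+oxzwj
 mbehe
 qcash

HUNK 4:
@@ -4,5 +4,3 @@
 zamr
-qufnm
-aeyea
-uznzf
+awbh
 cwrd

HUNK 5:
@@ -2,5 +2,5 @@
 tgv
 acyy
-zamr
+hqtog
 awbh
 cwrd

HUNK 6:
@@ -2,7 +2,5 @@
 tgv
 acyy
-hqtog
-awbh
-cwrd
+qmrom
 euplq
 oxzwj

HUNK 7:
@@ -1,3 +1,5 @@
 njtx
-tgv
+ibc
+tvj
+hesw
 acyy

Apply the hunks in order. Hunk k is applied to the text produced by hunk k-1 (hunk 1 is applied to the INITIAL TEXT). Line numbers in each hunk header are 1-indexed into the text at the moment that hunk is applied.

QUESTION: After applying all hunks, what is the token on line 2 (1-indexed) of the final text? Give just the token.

Answer: ibc

Derivation:
Hunk 1: at line 8 remove [hcwzn] add [sfcz,wskrc,ytvlg] -> 13 lines: njtx tgv acyy pcg umjvt oxiyy aeyea uznzf sfcz wskrc ytvlg mbehe qcash
Hunk 2: at line 2 remove [pcg,umjvt,oxiyy] add [zamr,qufnm] -> 12 lines: njtx tgv acyy zamr qufnm aeyea uznzf sfcz wskrc ytvlg mbehe qcash
Hunk 3: at line 6 remove [sfcz,wskrc,ytvlg] add [cwrd,euplq,oxzwj] -> 12 lines: njtx tgv acyy zamr qufnm aeyea uznzf cwrd euplq oxzwj mbehe qcash
Hunk 4: at line 4 remove [qufnm,aeyea,uznzf] add [awbh] -> 10 lines: njtx tgv acyy zamr awbh cwrd euplq oxzwj mbehe qcash
Hunk 5: at line 2 remove [zamr] add [hqtog] -> 10 lines: njtx tgv acyy hqtog awbh cwrd euplq oxzwj mbehe qcash
Hunk 6: at line 2 remove [hqtog,awbh,cwrd] add [qmrom] -> 8 lines: njtx tgv acyy qmrom euplq oxzwj mbehe qcash
Hunk 7: at line 1 remove [tgv] add [ibc,tvj,hesw] -> 10 lines: njtx ibc tvj hesw acyy qmrom euplq oxzwj mbehe qcash
Final line 2: ibc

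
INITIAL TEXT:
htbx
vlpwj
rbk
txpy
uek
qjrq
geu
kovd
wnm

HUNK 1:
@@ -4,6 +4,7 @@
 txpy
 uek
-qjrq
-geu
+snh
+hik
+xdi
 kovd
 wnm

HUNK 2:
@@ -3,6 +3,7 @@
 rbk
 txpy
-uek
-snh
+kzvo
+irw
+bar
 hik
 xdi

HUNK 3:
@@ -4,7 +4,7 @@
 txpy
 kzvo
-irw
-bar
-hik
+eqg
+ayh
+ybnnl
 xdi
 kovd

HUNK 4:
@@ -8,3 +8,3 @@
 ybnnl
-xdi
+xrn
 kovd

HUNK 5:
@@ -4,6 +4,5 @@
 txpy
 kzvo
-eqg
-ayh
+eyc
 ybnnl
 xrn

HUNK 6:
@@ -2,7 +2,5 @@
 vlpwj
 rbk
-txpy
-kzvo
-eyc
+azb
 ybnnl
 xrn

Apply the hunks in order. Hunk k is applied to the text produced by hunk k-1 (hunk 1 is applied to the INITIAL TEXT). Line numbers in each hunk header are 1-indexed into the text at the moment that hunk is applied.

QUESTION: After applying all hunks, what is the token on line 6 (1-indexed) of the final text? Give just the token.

Answer: xrn

Derivation:
Hunk 1: at line 4 remove [qjrq,geu] add [snh,hik,xdi] -> 10 lines: htbx vlpwj rbk txpy uek snh hik xdi kovd wnm
Hunk 2: at line 3 remove [uek,snh] add [kzvo,irw,bar] -> 11 lines: htbx vlpwj rbk txpy kzvo irw bar hik xdi kovd wnm
Hunk 3: at line 4 remove [irw,bar,hik] add [eqg,ayh,ybnnl] -> 11 lines: htbx vlpwj rbk txpy kzvo eqg ayh ybnnl xdi kovd wnm
Hunk 4: at line 8 remove [xdi] add [xrn] -> 11 lines: htbx vlpwj rbk txpy kzvo eqg ayh ybnnl xrn kovd wnm
Hunk 5: at line 4 remove [eqg,ayh] add [eyc] -> 10 lines: htbx vlpwj rbk txpy kzvo eyc ybnnl xrn kovd wnm
Hunk 6: at line 2 remove [txpy,kzvo,eyc] add [azb] -> 8 lines: htbx vlpwj rbk azb ybnnl xrn kovd wnm
Final line 6: xrn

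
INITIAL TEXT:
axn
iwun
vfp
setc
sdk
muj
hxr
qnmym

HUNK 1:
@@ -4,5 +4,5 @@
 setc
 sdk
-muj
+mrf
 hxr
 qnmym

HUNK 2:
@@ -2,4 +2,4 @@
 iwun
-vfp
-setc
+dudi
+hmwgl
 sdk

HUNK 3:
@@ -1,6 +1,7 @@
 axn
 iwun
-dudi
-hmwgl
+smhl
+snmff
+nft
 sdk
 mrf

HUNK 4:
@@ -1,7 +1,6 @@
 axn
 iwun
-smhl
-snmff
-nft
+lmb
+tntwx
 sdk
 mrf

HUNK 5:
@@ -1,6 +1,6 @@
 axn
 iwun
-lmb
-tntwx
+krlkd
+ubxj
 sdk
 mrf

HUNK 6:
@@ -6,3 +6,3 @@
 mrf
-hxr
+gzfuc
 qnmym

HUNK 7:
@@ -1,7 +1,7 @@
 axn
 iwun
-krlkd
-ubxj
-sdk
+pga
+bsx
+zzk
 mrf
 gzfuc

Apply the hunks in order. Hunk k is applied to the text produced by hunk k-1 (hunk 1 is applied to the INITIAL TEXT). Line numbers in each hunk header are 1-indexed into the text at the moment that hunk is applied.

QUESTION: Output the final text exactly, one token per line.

Answer: axn
iwun
pga
bsx
zzk
mrf
gzfuc
qnmym

Derivation:
Hunk 1: at line 4 remove [muj] add [mrf] -> 8 lines: axn iwun vfp setc sdk mrf hxr qnmym
Hunk 2: at line 2 remove [vfp,setc] add [dudi,hmwgl] -> 8 lines: axn iwun dudi hmwgl sdk mrf hxr qnmym
Hunk 3: at line 1 remove [dudi,hmwgl] add [smhl,snmff,nft] -> 9 lines: axn iwun smhl snmff nft sdk mrf hxr qnmym
Hunk 4: at line 1 remove [smhl,snmff,nft] add [lmb,tntwx] -> 8 lines: axn iwun lmb tntwx sdk mrf hxr qnmym
Hunk 5: at line 1 remove [lmb,tntwx] add [krlkd,ubxj] -> 8 lines: axn iwun krlkd ubxj sdk mrf hxr qnmym
Hunk 6: at line 6 remove [hxr] add [gzfuc] -> 8 lines: axn iwun krlkd ubxj sdk mrf gzfuc qnmym
Hunk 7: at line 1 remove [krlkd,ubxj,sdk] add [pga,bsx,zzk] -> 8 lines: axn iwun pga bsx zzk mrf gzfuc qnmym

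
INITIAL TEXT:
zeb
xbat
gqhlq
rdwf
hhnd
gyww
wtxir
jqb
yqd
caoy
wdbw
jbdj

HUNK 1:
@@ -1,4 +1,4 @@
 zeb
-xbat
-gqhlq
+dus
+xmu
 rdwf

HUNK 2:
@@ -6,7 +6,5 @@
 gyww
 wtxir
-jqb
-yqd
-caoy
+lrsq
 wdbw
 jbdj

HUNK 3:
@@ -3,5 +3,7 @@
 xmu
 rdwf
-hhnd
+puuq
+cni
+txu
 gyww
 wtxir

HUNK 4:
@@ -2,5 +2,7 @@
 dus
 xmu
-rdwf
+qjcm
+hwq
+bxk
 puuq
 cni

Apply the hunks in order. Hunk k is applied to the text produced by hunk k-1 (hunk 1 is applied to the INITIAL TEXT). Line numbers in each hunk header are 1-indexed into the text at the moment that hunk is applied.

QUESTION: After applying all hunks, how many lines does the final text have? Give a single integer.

Answer: 14

Derivation:
Hunk 1: at line 1 remove [xbat,gqhlq] add [dus,xmu] -> 12 lines: zeb dus xmu rdwf hhnd gyww wtxir jqb yqd caoy wdbw jbdj
Hunk 2: at line 6 remove [jqb,yqd,caoy] add [lrsq] -> 10 lines: zeb dus xmu rdwf hhnd gyww wtxir lrsq wdbw jbdj
Hunk 3: at line 3 remove [hhnd] add [puuq,cni,txu] -> 12 lines: zeb dus xmu rdwf puuq cni txu gyww wtxir lrsq wdbw jbdj
Hunk 4: at line 2 remove [rdwf] add [qjcm,hwq,bxk] -> 14 lines: zeb dus xmu qjcm hwq bxk puuq cni txu gyww wtxir lrsq wdbw jbdj
Final line count: 14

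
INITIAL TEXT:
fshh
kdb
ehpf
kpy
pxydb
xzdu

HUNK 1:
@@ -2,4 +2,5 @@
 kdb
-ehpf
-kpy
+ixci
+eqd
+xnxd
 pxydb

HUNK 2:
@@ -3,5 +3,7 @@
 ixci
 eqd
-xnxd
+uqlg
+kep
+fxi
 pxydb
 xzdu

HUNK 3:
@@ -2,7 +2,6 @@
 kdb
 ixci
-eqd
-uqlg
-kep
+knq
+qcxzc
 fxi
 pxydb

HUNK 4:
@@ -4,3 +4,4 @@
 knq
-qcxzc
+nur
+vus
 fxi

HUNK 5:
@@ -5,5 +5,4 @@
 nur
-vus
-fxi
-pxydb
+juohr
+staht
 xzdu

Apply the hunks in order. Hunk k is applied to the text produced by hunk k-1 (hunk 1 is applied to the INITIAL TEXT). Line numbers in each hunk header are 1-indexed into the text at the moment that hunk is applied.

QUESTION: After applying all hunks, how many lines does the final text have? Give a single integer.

Answer: 8

Derivation:
Hunk 1: at line 2 remove [ehpf,kpy] add [ixci,eqd,xnxd] -> 7 lines: fshh kdb ixci eqd xnxd pxydb xzdu
Hunk 2: at line 3 remove [xnxd] add [uqlg,kep,fxi] -> 9 lines: fshh kdb ixci eqd uqlg kep fxi pxydb xzdu
Hunk 3: at line 2 remove [eqd,uqlg,kep] add [knq,qcxzc] -> 8 lines: fshh kdb ixci knq qcxzc fxi pxydb xzdu
Hunk 4: at line 4 remove [qcxzc] add [nur,vus] -> 9 lines: fshh kdb ixci knq nur vus fxi pxydb xzdu
Hunk 5: at line 5 remove [vus,fxi,pxydb] add [juohr,staht] -> 8 lines: fshh kdb ixci knq nur juohr staht xzdu
Final line count: 8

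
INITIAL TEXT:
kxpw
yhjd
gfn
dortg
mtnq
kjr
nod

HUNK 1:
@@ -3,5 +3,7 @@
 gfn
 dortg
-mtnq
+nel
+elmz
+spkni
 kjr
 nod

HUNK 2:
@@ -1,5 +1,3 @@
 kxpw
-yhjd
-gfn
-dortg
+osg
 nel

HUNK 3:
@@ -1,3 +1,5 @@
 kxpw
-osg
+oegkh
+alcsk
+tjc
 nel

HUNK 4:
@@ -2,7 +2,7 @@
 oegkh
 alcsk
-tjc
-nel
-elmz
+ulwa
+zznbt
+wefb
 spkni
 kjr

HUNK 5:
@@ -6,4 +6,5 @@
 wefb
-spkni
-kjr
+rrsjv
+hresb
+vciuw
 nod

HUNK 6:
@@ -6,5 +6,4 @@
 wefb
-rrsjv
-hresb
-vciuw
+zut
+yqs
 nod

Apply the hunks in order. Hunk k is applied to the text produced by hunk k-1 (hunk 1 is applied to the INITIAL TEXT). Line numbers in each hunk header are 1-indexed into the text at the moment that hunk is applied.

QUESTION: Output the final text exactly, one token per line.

Answer: kxpw
oegkh
alcsk
ulwa
zznbt
wefb
zut
yqs
nod

Derivation:
Hunk 1: at line 3 remove [mtnq] add [nel,elmz,spkni] -> 9 lines: kxpw yhjd gfn dortg nel elmz spkni kjr nod
Hunk 2: at line 1 remove [yhjd,gfn,dortg] add [osg] -> 7 lines: kxpw osg nel elmz spkni kjr nod
Hunk 3: at line 1 remove [osg] add [oegkh,alcsk,tjc] -> 9 lines: kxpw oegkh alcsk tjc nel elmz spkni kjr nod
Hunk 4: at line 2 remove [tjc,nel,elmz] add [ulwa,zznbt,wefb] -> 9 lines: kxpw oegkh alcsk ulwa zznbt wefb spkni kjr nod
Hunk 5: at line 6 remove [spkni,kjr] add [rrsjv,hresb,vciuw] -> 10 lines: kxpw oegkh alcsk ulwa zznbt wefb rrsjv hresb vciuw nod
Hunk 6: at line 6 remove [rrsjv,hresb,vciuw] add [zut,yqs] -> 9 lines: kxpw oegkh alcsk ulwa zznbt wefb zut yqs nod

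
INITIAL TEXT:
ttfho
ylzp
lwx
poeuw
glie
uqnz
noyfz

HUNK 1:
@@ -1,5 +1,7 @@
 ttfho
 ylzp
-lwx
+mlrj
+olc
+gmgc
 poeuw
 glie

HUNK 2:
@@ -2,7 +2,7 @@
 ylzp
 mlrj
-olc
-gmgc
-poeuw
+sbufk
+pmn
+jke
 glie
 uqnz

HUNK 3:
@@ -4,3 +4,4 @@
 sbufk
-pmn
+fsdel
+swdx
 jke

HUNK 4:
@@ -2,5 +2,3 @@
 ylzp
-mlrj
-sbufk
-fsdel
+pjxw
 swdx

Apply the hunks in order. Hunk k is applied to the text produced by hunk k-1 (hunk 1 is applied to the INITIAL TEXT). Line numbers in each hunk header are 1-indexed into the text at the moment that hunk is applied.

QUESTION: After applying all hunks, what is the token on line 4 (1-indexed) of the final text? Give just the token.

Answer: swdx

Derivation:
Hunk 1: at line 1 remove [lwx] add [mlrj,olc,gmgc] -> 9 lines: ttfho ylzp mlrj olc gmgc poeuw glie uqnz noyfz
Hunk 2: at line 2 remove [olc,gmgc,poeuw] add [sbufk,pmn,jke] -> 9 lines: ttfho ylzp mlrj sbufk pmn jke glie uqnz noyfz
Hunk 3: at line 4 remove [pmn] add [fsdel,swdx] -> 10 lines: ttfho ylzp mlrj sbufk fsdel swdx jke glie uqnz noyfz
Hunk 4: at line 2 remove [mlrj,sbufk,fsdel] add [pjxw] -> 8 lines: ttfho ylzp pjxw swdx jke glie uqnz noyfz
Final line 4: swdx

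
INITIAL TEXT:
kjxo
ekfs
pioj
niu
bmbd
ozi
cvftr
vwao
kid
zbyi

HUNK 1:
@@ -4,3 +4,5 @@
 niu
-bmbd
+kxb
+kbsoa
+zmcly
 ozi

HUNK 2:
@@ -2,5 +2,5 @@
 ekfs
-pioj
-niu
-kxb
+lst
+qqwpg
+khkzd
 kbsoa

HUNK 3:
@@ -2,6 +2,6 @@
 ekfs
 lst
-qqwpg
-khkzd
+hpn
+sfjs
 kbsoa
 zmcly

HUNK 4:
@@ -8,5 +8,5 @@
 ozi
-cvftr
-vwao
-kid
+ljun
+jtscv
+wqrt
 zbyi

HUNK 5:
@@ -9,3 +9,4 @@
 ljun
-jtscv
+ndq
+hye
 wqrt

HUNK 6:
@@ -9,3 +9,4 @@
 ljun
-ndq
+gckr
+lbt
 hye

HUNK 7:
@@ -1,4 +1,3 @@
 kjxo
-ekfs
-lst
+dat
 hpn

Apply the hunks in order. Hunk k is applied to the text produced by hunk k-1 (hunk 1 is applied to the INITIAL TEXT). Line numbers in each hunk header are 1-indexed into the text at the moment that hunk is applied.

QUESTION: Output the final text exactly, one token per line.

Hunk 1: at line 4 remove [bmbd] add [kxb,kbsoa,zmcly] -> 12 lines: kjxo ekfs pioj niu kxb kbsoa zmcly ozi cvftr vwao kid zbyi
Hunk 2: at line 2 remove [pioj,niu,kxb] add [lst,qqwpg,khkzd] -> 12 lines: kjxo ekfs lst qqwpg khkzd kbsoa zmcly ozi cvftr vwao kid zbyi
Hunk 3: at line 2 remove [qqwpg,khkzd] add [hpn,sfjs] -> 12 lines: kjxo ekfs lst hpn sfjs kbsoa zmcly ozi cvftr vwao kid zbyi
Hunk 4: at line 8 remove [cvftr,vwao,kid] add [ljun,jtscv,wqrt] -> 12 lines: kjxo ekfs lst hpn sfjs kbsoa zmcly ozi ljun jtscv wqrt zbyi
Hunk 5: at line 9 remove [jtscv] add [ndq,hye] -> 13 lines: kjxo ekfs lst hpn sfjs kbsoa zmcly ozi ljun ndq hye wqrt zbyi
Hunk 6: at line 9 remove [ndq] add [gckr,lbt] -> 14 lines: kjxo ekfs lst hpn sfjs kbsoa zmcly ozi ljun gckr lbt hye wqrt zbyi
Hunk 7: at line 1 remove [ekfs,lst] add [dat] -> 13 lines: kjxo dat hpn sfjs kbsoa zmcly ozi ljun gckr lbt hye wqrt zbyi

Answer: kjxo
dat
hpn
sfjs
kbsoa
zmcly
ozi
ljun
gckr
lbt
hye
wqrt
zbyi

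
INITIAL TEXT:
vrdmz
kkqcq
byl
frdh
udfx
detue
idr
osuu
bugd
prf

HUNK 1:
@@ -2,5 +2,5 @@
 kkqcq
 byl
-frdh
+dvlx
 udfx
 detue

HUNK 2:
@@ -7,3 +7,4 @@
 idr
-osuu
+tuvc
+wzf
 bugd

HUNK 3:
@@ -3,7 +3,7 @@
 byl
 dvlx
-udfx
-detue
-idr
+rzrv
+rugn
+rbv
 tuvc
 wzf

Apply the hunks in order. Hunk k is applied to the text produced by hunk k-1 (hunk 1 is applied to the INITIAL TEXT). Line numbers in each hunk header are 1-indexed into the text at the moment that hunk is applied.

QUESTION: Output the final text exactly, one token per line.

Hunk 1: at line 2 remove [frdh] add [dvlx] -> 10 lines: vrdmz kkqcq byl dvlx udfx detue idr osuu bugd prf
Hunk 2: at line 7 remove [osuu] add [tuvc,wzf] -> 11 lines: vrdmz kkqcq byl dvlx udfx detue idr tuvc wzf bugd prf
Hunk 3: at line 3 remove [udfx,detue,idr] add [rzrv,rugn,rbv] -> 11 lines: vrdmz kkqcq byl dvlx rzrv rugn rbv tuvc wzf bugd prf

Answer: vrdmz
kkqcq
byl
dvlx
rzrv
rugn
rbv
tuvc
wzf
bugd
prf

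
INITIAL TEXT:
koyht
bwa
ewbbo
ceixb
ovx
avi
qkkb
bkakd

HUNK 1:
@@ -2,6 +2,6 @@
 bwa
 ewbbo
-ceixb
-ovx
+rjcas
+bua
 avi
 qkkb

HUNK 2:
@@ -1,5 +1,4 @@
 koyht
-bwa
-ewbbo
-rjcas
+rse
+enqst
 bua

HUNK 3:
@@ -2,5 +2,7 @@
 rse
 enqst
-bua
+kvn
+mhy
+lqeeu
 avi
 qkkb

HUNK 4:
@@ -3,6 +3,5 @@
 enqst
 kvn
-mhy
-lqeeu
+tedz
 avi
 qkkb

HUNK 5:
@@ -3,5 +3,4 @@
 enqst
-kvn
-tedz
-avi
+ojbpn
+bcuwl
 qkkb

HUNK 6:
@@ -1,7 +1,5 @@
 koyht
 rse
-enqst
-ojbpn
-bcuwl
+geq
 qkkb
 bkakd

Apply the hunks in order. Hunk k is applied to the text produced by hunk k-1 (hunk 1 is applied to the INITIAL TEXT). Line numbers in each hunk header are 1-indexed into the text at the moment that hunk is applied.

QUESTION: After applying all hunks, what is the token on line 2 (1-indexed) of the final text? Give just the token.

Hunk 1: at line 2 remove [ceixb,ovx] add [rjcas,bua] -> 8 lines: koyht bwa ewbbo rjcas bua avi qkkb bkakd
Hunk 2: at line 1 remove [bwa,ewbbo,rjcas] add [rse,enqst] -> 7 lines: koyht rse enqst bua avi qkkb bkakd
Hunk 3: at line 2 remove [bua] add [kvn,mhy,lqeeu] -> 9 lines: koyht rse enqst kvn mhy lqeeu avi qkkb bkakd
Hunk 4: at line 3 remove [mhy,lqeeu] add [tedz] -> 8 lines: koyht rse enqst kvn tedz avi qkkb bkakd
Hunk 5: at line 3 remove [kvn,tedz,avi] add [ojbpn,bcuwl] -> 7 lines: koyht rse enqst ojbpn bcuwl qkkb bkakd
Hunk 6: at line 1 remove [enqst,ojbpn,bcuwl] add [geq] -> 5 lines: koyht rse geq qkkb bkakd
Final line 2: rse

Answer: rse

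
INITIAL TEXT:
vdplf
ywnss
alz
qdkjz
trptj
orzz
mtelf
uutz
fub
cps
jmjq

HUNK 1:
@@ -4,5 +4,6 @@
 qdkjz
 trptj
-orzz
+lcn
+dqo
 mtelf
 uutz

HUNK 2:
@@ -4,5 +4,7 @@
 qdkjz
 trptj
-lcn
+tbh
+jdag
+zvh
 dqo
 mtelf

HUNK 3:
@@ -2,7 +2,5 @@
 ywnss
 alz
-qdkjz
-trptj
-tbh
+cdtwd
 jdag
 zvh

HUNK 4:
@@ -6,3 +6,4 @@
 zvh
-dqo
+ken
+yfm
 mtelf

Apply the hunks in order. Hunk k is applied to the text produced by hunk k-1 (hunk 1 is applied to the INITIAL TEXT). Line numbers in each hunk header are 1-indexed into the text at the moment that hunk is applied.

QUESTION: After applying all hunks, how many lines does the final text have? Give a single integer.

Answer: 13

Derivation:
Hunk 1: at line 4 remove [orzz] add [lcn,dqo] -> 12 lines: vdplf ywnss alz qdkjz trptj lcn dqo mtelf uutz fub cps jmjq
Hunk 2: at line 4 remove [lcn] add [tbh,jdag,zvh] -> 14 lines: vdplf ywnss alz qdkjz trptj tbh jdag zvh dqo mtelf uutz fub cps jmjq
Hunk 3: at line 2 remove [qdkjz,trptj,tbh] add [cdtwd] -> 12 lines: vdplf ywnss alz cdtwd jdag zvh dqo mtelf uutz fub cps jmjq
Hunk 4: at line 6 remove [dqo] add [ken,yfm] -> 13 lines: vdplf ywnss alz cdtwd jdag zvh ken yfm mtelf uutz fub cps jmjq
Final line count: 13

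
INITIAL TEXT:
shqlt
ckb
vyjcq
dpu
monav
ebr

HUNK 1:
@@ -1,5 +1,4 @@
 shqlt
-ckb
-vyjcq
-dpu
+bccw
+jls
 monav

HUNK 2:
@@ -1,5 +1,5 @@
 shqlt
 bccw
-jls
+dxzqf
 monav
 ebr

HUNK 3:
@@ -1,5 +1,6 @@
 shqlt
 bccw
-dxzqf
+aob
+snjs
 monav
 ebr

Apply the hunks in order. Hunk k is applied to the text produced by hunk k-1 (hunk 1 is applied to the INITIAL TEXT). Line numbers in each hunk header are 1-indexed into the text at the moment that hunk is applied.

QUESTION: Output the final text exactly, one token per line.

Hunk 1: at line 1 remove [ckb,vyjcq,dpu] add [bccw,jls] -> 5 lines: shqlt bccw jls monav ebr
Hunk 2: at line 1 remove [jls] add [dxzqf] -> 5 lines: shqlt bccw dxzqf monav ebr
Hunk 3: at line 1 remove [dxzqf] add [aob,snjs] -> 6 lines: shqlt bccw aob snjs monav ebr

Answer: shqlt
bccw
aob
snjs
monav
ebr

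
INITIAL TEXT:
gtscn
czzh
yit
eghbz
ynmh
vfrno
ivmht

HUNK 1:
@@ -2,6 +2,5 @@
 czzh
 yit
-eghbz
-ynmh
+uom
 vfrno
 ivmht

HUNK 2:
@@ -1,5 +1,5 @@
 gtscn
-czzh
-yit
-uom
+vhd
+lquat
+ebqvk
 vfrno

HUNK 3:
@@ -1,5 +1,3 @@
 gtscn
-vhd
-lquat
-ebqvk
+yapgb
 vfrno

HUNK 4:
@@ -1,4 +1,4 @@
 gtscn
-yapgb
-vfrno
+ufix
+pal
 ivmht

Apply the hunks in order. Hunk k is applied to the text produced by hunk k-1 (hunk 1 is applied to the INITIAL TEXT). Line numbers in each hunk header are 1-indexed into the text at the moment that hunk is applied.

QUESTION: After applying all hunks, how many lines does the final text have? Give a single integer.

Answer: 4

Derivation:
Hunk 1: at line 2 remove [eghbz,ynmh] add [uom] -> 6 lines: gtscn czzh yit uom vfrno ivmht
Hunk 2: at line 1 remove [czzh,yit,uom] add [vhd,lquat,ebqvk] -> 6 lines: gtscn vhd lquat ebqvk vfrno ivmht
Hunk 3: at line 1 remove [vhd,lquat,ebqvk] add [yapgb] -> 4 lines: gtscn yapgb vfrno ivmht
Hunk 4: at line 1 remove [yapgb,vfrno] add [ufix,pal] -> 4 lines: gtscn ufix pal ivmht
Final line count: 4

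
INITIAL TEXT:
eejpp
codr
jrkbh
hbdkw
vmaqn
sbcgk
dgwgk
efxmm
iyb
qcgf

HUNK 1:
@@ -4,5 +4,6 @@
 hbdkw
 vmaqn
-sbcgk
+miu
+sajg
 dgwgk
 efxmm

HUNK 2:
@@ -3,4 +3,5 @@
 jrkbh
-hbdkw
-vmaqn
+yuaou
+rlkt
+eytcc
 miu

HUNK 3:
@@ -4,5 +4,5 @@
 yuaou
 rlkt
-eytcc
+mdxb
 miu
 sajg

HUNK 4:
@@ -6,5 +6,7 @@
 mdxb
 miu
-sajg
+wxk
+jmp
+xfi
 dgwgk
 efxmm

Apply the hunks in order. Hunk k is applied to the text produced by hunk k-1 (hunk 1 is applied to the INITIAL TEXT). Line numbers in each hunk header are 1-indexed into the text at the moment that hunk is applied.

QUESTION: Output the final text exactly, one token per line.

Answer: eejpp
codr
jrkbh
yuaou
rlkt
mdxb
miu
wxk
jmp
xfi
dgwgk
efxmm
iyb
qcgf

Derivation:
Hunk 1: at line 4 remove [sbcgk] add [miu,sajg] -> 11 lines: eejpp codr jrkbh hbdkw vmaqn miu sajg dgwgk efxmm iyb qcgf
Hunk 2: at line 3 remove [hbdkw,vmaqn] add [yuaou,rlkt,eytcc] -> 12 lines: eejpp codr jrkbh yuaou rlkt eytcc miu sajg dgwgk efxmm iyb qcgf
Hunk 3: at line 4 remove [eytcc] add [mdxb] -> 12 lines: eejpp codr jrkbh yuaou rlkt mdxb miu sajg dgwgk efxmm iyb qcgf
Hunk 4: at line 6 remove [sajg] add [wxk,jmp,xfi] -> 14 lines: eejpp codr jrkbh yuaou rlkt mdxb miu wxk jmp xfi dgwgk efxmm iyb qcgf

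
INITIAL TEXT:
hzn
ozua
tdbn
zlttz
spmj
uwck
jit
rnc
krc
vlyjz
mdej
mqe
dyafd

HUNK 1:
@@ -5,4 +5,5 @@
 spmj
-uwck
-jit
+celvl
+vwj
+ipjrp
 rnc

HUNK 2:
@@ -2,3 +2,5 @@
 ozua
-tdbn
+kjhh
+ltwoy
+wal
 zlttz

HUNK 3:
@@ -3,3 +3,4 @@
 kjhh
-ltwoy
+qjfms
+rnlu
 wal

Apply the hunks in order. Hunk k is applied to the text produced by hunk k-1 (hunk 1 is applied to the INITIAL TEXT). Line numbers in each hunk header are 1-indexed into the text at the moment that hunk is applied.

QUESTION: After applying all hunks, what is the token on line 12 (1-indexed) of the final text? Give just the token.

Hunk 1: at line 5 remove [uwck,jit] add [celvl,vwj,ipjrp] -> 14 lines: hzn ozua tdbn zlttz spmj celvl vwj ipjrp rnc krc vlyjz mdej mqe dyafd
Hunk 2: at line 2 remove [tdbn] add [kjhh,ltwoy,wal] -> 16 lines: hzn ozua kjhh ltwoy wal zlttz spmj celvl vwj ipjrp rnc krc vlyjz mdej mqe dyafd
Hunk 3: at line 3 remove [ltwoy] add [qjfms,rnlu] -> 17 lines: hzn ozua kjhh qjfms rnlu wal zlttz spmj celvl vwj ipjrp rnc krc vlyjz mdej mqe dyafd
Final line 12: rnc

Answer: rnc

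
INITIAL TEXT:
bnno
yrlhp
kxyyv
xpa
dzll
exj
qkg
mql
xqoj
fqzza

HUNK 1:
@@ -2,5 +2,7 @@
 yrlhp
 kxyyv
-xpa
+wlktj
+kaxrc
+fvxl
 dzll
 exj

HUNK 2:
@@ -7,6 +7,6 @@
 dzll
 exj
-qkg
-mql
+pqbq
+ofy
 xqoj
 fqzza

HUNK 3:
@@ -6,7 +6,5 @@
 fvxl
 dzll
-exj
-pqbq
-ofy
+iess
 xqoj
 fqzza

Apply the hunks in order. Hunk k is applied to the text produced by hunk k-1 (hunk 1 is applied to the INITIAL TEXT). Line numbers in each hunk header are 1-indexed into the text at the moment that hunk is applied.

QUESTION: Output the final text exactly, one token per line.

Answer: bnno
yrlhp
kxyyv
wlktj
kaxrc
fvxl
dzll
iess
xqoj
fqzza

Derivation:
Hunk 1: at line 2 remove [xpa] add [wlktj,kaxrc,fvxl] -> 12 lines: bnno yrlhp kxyyv wlktj kaxrc fvxl dzll exj qkg mql xqoj fqzza
Hunk 2: at line 7 remove [qkg,mql] add [pqbq,ofy] -> 12 lines: bnno yrlhp kxyyv wlktj kaxrc fvxl dzll exj pqbq ofy xqoj fqzza
Hunk 3: at line 6 remove [exj,pqbq,ofy] add [iess] -> 10 lines: bnno yrlhp kxyyv wlktj kaxrc fvxl dzll iess xqoj fqzza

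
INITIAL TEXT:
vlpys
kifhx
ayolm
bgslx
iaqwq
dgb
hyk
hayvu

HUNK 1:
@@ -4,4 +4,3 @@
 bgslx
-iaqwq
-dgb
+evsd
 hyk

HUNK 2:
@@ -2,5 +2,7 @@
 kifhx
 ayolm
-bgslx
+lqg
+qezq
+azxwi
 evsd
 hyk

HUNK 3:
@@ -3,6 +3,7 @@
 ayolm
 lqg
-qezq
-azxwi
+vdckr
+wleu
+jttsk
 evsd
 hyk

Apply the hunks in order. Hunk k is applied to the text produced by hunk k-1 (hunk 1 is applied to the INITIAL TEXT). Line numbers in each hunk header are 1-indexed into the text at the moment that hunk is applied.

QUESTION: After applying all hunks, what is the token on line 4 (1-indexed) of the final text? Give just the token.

Answer: lqg

Derivation:
Hunk 1: at line 4 remove [iaqwq,dgb] add [evsd] -> 7 lines: vlpys kifhx ayolm bgslx evsd hyk hayvu
Hunk 2: at line 2 remove [bgslx] add [lqg,qezq,azxwi] -> 9 lines: vlpys kifhx ayolm lqg qezq azxwi evsd hyk hayvu
Hunk 3: at line 3 remove [qezq,azxwi] add [vdckr,wleu,jttsk] -> 10 lines: vlpys kifhx ayolm lqg vdckr wleu jttsk evsd hyk hayvu
Final line 4: lqg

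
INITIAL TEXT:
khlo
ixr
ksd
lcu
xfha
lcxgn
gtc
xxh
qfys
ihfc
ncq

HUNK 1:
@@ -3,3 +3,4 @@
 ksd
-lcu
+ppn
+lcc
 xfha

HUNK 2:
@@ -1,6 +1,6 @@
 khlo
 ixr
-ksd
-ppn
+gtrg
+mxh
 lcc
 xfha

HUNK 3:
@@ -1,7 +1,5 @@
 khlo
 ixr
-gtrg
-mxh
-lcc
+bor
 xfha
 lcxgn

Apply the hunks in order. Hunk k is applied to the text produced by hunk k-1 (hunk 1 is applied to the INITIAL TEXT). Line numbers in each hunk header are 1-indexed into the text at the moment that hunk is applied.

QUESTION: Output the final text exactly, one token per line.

Hunk 1: at line 3 remove [lcu] add [ppn,lcc] -> 12 lines: khlo ixr ksd ppn lcc xfha lcxgn gtc xxh qfys ihfc ncq
Hunk 2: at line 1 remove [ksd,ppn] add [gtrg,mxh] -> 12 lines: khlo ixr gtrg mxh lcc xfha lcxgn gtc xxh qfys ihfc ncq
Hunk 3: at line 1 remove [gtrg,mxh,lcc] add [bor] -> 10 lines: khlo ixr bor xfha lcxgn gtc xxh qfys ihfc ncq

Answer: khlo
ixr
bor
xfha
lcxgn
gtc
xxh
qfys
ihfc
ncq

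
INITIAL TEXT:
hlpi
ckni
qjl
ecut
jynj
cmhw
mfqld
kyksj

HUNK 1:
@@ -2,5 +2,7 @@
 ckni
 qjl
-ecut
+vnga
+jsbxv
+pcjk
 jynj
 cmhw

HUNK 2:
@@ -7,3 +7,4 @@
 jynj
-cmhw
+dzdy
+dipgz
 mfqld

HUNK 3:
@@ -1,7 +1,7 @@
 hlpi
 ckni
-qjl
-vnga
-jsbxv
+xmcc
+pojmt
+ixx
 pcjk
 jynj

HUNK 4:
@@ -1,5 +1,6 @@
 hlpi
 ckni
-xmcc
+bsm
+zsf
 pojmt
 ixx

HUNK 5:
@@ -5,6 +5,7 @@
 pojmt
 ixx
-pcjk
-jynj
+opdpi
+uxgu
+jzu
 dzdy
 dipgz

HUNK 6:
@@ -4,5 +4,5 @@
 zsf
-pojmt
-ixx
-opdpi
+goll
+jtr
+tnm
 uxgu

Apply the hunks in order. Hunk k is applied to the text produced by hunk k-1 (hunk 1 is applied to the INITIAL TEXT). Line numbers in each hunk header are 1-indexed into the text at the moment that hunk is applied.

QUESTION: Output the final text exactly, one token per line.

Answer: hlpi
ckni
bsm
zsf
goll
jtr
tnm
uxgu
jzu
dzdy
dipgz
mfqld
kyksj

Derivation:
Hunk 1: at line 2 remove [ecut] add [vnga,jsbxv,pcjk] -> 10 lines: hlpi ckni qjl vnga jsbxv pcjk jynj cmhw mfqld kyksj
Hunk 2: at line 7 remove [cmhw] add [dzdy,dipgz] -> 11 lines: hlpi ckni qjl vnga jsbxv pcjk jynj dzdy dipgz mfqld kyksj
Hunk 3: at line 1 remove [qjl,vnga,jsbxv] add [xmcc,pojmt,ixx] -> 11 lines: hlpi ckni xmcc pojmt ixx pcjk jynj dzdy dipgz mfqld kyksj
Hunk 4: at line 1 remove [xmcc] add [bsm,zsf] -> 12 lines: hlpi ckni bsm zsf pojmt ixx pcjk jynj dzdy dipgz mfqld kyksj
Hunk 5: at line 5 remove [pcjk,jynj] add [opdpi,uxgu,jzu] -> 13 lines: hlpi ckni bsm zsf pojmt ixx opdpi uxgu jzu dzdy dipgz mfqld kyksj
Hunk 6: at line 4 remove [pojmt,ixx,opdpi] add [goll,jtr,tnm] -> 13 lines: hlpi ckni bsm zsf goll jtr tnm uxgu jzu dzdy dipgz mfqld kyksj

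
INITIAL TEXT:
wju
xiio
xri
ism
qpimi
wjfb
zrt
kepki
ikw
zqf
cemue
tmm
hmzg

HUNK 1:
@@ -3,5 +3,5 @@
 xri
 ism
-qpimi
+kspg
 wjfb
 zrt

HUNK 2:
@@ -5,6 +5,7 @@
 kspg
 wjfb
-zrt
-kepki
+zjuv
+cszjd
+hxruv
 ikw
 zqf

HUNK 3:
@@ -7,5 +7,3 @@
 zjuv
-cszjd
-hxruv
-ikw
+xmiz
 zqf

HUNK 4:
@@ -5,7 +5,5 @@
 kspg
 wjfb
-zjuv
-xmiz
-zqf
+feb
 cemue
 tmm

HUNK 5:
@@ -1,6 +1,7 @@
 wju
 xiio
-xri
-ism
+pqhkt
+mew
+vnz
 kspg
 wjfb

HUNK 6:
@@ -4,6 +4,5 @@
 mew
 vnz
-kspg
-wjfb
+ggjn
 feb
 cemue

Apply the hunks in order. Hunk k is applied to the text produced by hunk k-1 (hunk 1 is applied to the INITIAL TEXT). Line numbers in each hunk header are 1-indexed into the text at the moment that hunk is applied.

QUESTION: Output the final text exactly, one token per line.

Answer: wju
xiio
pqhkt
mew
vnz
ggjn
feb
cemue
tmm
hmzg

Derivation:
Hunk 1: at line 3 remove [qpimi] add [kspg] -> 13 lines: wju xiio xri ism kspg wjfb zrt kepki ikw zqf cemue tmm hmzg
Hunk 2: at line 5 remove [zrt,kepki] add [zjuv,cszjd,hxruv] -> 14 lines: wju xiio xri ism kspg wjfb zjuv cszjd hxruv ikw zqf cemue tmm hmzg
Hunk 3: at line 7 remove [cszjd,hxruv,ikw] add [xmiz] -> 12 lines: wju xiio xri ism kspg wjfb zjuv xmiz zqf cemue tmm hmzg
Hunk 4: at line 5 remove [zjuv,xmiz,zqf] add [feb] -> 10 lines: wju xiio xri ism kspg wjfb feb cemue tmm hmzg
Hunk 5: at line 1 remove [xri,ism] add [pqhkt,mew,vnz] -> 11 lines: wju xiio pqhkt mew vnz kspg wjfb feb cemue tmm hmzg
Hunk 6: at line 4 remove [kspg,wjfb] add [ggjn] -> 10 lines: wju xiio pqhkt mew vnz ggjn feb cemue tmm hmzg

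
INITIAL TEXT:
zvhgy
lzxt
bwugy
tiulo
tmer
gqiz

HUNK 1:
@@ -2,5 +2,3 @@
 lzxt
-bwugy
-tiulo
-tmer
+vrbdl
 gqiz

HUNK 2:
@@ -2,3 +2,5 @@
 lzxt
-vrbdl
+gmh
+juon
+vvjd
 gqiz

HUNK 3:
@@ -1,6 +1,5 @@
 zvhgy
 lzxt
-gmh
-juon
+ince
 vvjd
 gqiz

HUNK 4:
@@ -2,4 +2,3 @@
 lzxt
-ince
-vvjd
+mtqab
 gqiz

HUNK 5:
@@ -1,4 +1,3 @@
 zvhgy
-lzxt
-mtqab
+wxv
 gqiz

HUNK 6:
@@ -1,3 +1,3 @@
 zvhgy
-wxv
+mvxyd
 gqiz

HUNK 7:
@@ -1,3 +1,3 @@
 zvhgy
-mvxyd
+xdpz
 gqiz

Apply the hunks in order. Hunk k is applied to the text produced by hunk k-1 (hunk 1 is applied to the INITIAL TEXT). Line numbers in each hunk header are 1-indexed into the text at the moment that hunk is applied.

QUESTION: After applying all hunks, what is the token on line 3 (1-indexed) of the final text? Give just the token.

Hunk 1: at line 2 remove [bwugy,tiulo,tmer] add [vrbdl] -> 4 lines: zvhgy lzxt vrbdl gqiz
Hunk 2: at line 2 remove [vrbdl] add [gmh,juon,vvjd] -> 6 lines: zvhgy lzxt gmh juon vvjd gqiz
Hunk 3: at line 1 remove [gmh,juon] add [ince] -> 5 lines: zvhgy lzxt ince vvjd gqiz
Hunk 4: at line 2 remove [ince,vvjd] add [mtqab] -> 4 lines: zvhgy lzxt mtqab gqiz
Hunk 5: at line 1 remove [lzxt,mtqab] add [wxv] -> 3 lines: zvhgy wxv gqiz
Hunk 6: at line 1 remove [wxv] add [mvxyd] -> 3 lines: zvhgy mvxyd gqiz
Hunk 7: at line 1 remove [mvxyd] add [xdpz] -> 3 lines: zvhgy xdpz gqiz
Final line 3: gqiz

Answer: gqiz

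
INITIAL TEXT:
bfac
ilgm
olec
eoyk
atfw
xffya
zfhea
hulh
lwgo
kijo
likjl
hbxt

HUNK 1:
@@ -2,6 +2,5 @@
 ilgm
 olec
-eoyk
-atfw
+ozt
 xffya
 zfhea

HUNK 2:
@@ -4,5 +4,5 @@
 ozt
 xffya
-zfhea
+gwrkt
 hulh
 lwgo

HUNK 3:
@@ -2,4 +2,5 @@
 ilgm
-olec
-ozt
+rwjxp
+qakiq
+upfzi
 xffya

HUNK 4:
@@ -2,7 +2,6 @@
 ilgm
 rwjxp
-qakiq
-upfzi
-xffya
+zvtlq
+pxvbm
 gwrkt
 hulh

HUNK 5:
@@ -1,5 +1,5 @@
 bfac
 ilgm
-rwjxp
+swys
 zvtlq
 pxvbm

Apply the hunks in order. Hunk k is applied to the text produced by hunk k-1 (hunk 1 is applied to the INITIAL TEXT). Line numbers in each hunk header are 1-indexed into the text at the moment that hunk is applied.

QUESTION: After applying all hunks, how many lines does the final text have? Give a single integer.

Answer: 11

Derivation:
Hunk 1: at line 2 remove [eoyk,atfw] add [ozt] -> 11 lines: bfac ilgm olec ozt xffya zfhea hulh lwgo kijo likjl hbxt
Hunk 2: at line 4 remove [zfhea] add [gwrkt] -> 11 lines: bfac ilgm olec ozt xffya gwrkt hulh lwgo kijo likjl hbxt
Hunk 3: at line 2 remove [olec,ozt] add [rwjxp,qakiq,upfzi] -> 12 lines: bfac ilgm rwjxp qakiq upfzi xffya gwrkt hulh lwgo kijo likjl hbxt
Hunk 4: at line 2 remove [qakiq,upfzi,xffya] add [zvtlq,pxvbm] -> 11 lines: bfac ilgm rwjxp zvtlq pxvbm gwrkt hulh lwgo kijo likjl hbxt
Hunk 5: at line 1 remove [rwjxp] add [swys] -> 11 lines: bfac ilgm swys zvtlq pxvbm gwrkt hulh lwgo kijo likjl hbxt
Final line count: 11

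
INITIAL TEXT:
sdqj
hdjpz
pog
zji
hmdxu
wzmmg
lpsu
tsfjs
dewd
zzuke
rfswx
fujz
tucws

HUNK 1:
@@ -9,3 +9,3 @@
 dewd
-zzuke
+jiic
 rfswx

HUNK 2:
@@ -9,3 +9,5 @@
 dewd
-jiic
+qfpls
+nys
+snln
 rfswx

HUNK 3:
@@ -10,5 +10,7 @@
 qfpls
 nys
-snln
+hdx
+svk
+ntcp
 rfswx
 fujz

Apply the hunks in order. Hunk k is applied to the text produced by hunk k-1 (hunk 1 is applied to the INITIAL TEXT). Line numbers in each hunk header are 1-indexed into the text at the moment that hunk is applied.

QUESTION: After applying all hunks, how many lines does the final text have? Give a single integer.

Answer: 17

Derivation:
Hunk 1: at line 9 remove [zzuke] add [jiic] -> 13 lines: sdqj hdjpz pog zji hmdxu wzmmg lpsu tsfjs dewd jiic rfswx fujz tucws
Hunk 2: at line 9 remove [jiic] add [qfpls,nys,snln] -> 15 lines: sdqj hdjpz pog zji hmdxu wzmmg lpsu tsfjs dewd qfpls nys snln rfswx fujz tucws
Hunk 3: at line 10 remove [snln] add [hdx,svk,ntcp] -> 17 lines: sdqj hdjpz pog zji hmdxu wzmmg lpsu tsfjs dewd qfpls nys hdx svk ntcp rfswx fujz tucws
Final line count: 17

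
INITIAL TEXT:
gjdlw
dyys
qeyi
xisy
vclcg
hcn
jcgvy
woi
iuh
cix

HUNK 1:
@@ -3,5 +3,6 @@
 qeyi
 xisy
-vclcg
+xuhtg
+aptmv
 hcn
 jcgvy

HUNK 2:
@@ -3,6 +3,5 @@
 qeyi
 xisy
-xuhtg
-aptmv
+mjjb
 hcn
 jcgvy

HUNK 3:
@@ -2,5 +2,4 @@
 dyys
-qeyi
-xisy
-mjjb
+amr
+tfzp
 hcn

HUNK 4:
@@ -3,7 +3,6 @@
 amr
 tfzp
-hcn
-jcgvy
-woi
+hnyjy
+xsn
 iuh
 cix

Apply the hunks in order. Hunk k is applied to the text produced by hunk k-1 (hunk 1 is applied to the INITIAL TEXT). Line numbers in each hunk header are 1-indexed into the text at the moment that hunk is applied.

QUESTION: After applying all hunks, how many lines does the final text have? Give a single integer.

Answer: 8

Derivation:
Hunk 1: at line 3 remove [vclcg] add [xuhtg,aptmv] -> 11 lines: gjdlw dyys qeyi xisy xuhtg aptmv hcn jcgvy woi iuh cix
Hunk 2: at line 3 remove [xuhtg,aptmv] add [mjjb] -> 10 lines: gjdlw dyys qeyi xisy mjjb hcn jcgvy woi iuh cix
Hunk 3: at line 2 remove [qeyi,xisy,mjjb] add [amr,tfzp] -> 9 lines: gjdlw dyys amr tfzp hcn jcgvy woi iuh cix
Hunk 4: at line 3 remove [hcn,jcgvy,woi] add [hnyjy,xsn] -> 8 lines: gjdlw dyys amr tfzp hnyjy xsn iuh cix
Final line count: 8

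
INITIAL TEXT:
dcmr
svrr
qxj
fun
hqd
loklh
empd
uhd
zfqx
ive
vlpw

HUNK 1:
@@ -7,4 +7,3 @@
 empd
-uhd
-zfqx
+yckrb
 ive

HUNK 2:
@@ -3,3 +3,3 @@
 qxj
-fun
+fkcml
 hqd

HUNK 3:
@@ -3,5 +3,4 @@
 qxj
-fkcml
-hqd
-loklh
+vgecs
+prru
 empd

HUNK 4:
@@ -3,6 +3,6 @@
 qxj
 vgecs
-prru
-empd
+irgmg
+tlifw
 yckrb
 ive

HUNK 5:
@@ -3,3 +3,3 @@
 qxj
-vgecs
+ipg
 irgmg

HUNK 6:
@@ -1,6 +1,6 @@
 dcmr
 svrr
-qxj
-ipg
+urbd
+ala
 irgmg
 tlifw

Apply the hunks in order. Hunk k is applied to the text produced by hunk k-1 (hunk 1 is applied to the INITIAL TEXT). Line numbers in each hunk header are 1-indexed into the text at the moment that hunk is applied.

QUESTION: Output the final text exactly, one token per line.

Hunk 1: at line 7 remove [uhd,zfqx] add [yckrb] -> 10 lines: dcmr svrr qxj fun hqd loklh empd yckrb ive vlpw
Hunk 2: at line 3 remove [fun] add [fkcml] -> 10 lines: dcmr svrr qxj fkcml hqd loklh empd yckrb ive vlpw
Hunk 3: at line 3 remove [fkcml,hqd,loklh] add [vgecs,prru] -> 9 lines: dcmr svrr qxj vgecs prru empd yckrb ive vlpw
Hunk 4: at line 3 remove [prru,empd] add [irgmg,tlifw] -> 9 lines: dcmr svrr qxj vgecs irgmg tlifw yckrb ive vlpw
Hunk 5: at line 3 remove [vgecs] add [ipg] -> 9 lines: dcmr svrr qxj ipg irgmg tlifw yckrb ive vlpw
Hunk 6: at line 1 remove [qxj,ipg] add [urbd,ala] -> 9 lines: dcmr svrr urbd ala irgmg tlifw yckrb ive vlpw

Answer: dcmr
svrr
urbd
ala
irgmg
tlifw
yckrb
ive
vlpw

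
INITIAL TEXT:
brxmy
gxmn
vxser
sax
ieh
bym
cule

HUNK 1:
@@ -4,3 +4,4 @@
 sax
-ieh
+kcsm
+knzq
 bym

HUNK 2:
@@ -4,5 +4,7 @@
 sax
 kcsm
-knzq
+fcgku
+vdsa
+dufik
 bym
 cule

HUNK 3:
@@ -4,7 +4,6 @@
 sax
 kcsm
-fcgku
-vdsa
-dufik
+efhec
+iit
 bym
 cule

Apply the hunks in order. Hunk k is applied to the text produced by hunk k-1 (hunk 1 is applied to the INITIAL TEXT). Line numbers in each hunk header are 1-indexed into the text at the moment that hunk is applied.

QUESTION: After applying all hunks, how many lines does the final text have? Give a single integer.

Hunk 1: at line 4 remove [ieh] add [kcsm,knzq] -> 8 lines: brxmy gxmn vxser sax kcsm knzq bym cule
Hunk 2: at line 4 remove [knzq] add [fcgku,vdsa,dufik] -> 10 lines: brxmy gxmn vxser sax kcsm fcgku vdsa dufik bym cule
Hunk 3: at line 4 remove [fcgku,vdsa,dufik] add [efhec,iit] -> 9 lines: brxmy gxmn vxser sax kcsm efhec iit bym cule
Final line count: 9

Answer: 9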